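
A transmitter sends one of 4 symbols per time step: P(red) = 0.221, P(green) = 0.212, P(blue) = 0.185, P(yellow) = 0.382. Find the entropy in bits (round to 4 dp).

H = −Σ pᵢ log₂ pᵢ.
−0.221·log₂(0.221) = 0.4813
−0.212·log₂(0.212) = 0.4744
−0.185·log₂(0.185) = 0.4504
−0.382·log₂(0.382) = 0.5304
Sum ≈ 1.9365 → 1.9365 bits.

1.9365 bits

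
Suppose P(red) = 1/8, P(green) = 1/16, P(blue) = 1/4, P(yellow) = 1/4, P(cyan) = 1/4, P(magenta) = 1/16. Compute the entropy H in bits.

2.375 bits

Each probability is a power of 1/2, so log₂(1/p) is an integer.
H = Σ p·log₂(1/p) = 1/8·3 + 1/16·4 + 1/4·2 + 1/4·2 + 1/4·2 + 1/16·4 = 2.375 bits.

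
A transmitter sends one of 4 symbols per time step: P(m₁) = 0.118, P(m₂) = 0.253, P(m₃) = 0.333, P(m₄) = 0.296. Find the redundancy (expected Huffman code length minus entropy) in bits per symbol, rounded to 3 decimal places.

Entropy H = −Σ p log₂ p ≈ 1.9136 bits.
Huffman merges: 59/500+253/1000→371/1000; 37/125+333/1000→629/1000; 371/1000+629/1000→1. L = 2 ≈ 2.0000.
L − H = 2.0000 − 1.9136 = 0.086 bits.

0.086 bits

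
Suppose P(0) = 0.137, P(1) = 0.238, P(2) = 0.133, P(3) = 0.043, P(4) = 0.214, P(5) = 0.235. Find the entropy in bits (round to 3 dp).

H = −Σ pᵢ log₂ pᵢ.
−0.137·log₂(0.137) = 0.3929
−0.238·log₂(0.238) = 0.4929
−0.133·log₂(0.133) = 0.3871
−0.043·log₂(0.043) = 0.1952
−0.214·log₂(0.214) = 0.4760
−0.235·log₂(0.235) = 0.4910
Sum ≈ 2.4350 → 2.435 bits.

2.435 bits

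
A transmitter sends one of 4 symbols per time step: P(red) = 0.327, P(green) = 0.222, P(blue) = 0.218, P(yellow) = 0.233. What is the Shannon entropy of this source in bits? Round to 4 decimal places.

H = −Σ pᵢ log₂ pᵢ.
−0.327·log₂(0.327) = 0.5273
−0.222·log₂(0.222) = 0.4820
−0.218·log₂(0.218) = 0.4791
−0.233·log₂(0.233) = 0.4897
Sum ≈ 1.9781 → 1.9781 bits.

1.9781 bits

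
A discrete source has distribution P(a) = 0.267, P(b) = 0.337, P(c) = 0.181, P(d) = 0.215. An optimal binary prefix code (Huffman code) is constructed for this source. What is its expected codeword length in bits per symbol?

2 bits/symbol

Repeatedly combine the two least-probable nodes; the expected code length is the sum of the merged weights.
merge 181/1000 + 43/200 → 99/250
merge 267/1000 + 337/1000 → 151/250
merge 99/250 + 151/250 → 1
L = 99/250 + 151/250 + 1 = 2 bits/symbol.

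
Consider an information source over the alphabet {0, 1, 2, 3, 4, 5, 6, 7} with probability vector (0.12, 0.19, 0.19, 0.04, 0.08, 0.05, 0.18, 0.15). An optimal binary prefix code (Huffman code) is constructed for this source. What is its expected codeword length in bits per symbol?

Repeatedly combine the two least-probable nodes; the expected code length is the sum of the merged weights.
merge 1/25 + 1/20 → 9/100
merge 2/25 + 9/100 → 17/100
merge 3/25 + 3/20 → 27/100
merge 17/100 + 9/50 → 7/20
merge 19/100 + 19/100 → 19/50
merge 27/100 + 7/20 → 31/50
merge 19/50 + 31/50 → 1
L = 9/100 + 17/100 + 27/100 + 7/20 + 19/50 + 31/50 + 1 = 72/25 = 2.88 bits/symbol.

2.88 bits/symbol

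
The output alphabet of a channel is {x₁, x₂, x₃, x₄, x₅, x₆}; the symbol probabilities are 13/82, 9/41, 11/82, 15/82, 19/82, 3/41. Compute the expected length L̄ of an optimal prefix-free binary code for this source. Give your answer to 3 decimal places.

2.549 bits/symbol

Repeatedly combine the two least-probable nodes; the expected code length is the sum of the merged weights.
merge 3/41 + 11/82 → 17/82
merge 13/82 + 15/82 → 14/41
merge 17/82 + 9/41 → 35/82
merge 19/82 + 14/41 → 47/82
merge 35/82 + 47/82 → 1
L = 17/82 + 14/41 + 35/82 + 47/82 + 1 = 209/82 ≈ 2.549 bits/symbol.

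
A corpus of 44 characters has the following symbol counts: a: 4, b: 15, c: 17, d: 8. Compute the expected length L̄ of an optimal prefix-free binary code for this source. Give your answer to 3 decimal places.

Probabilities are the counts divided by 44.
Repeatedly combine the two least-probable nodes; the expected code length is the sum of the merged weights.
merge 1/11 + 2/11 → 3/11
merge 3/11 + 15/44 → 27/44
merge 17/44 + 27/44 → 1
L = 3/11 + 27/44 + 1 = 83/44 ≈ 1.886 bits/symbol.

1.886 bits/symbol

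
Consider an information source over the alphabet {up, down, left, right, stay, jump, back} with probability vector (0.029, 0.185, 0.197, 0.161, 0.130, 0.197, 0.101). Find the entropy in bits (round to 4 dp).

H = −Σ pᵢ log₂ pᵢ.
−0.029·log₂(0.029) = 0.1481
−0.185·log₂(0.185) = 0.4504
−0.197·log₂(0.197) = 0.4617
−0.161·log₂(0.161) = 0.4242
−0.130·log₂(0.130) = 0.3826
−0.197·log₂(0.197) = 0.4617
−0.101·log₂(0.101) = 0.3341
Sum ≈ 2.6628 → 2.6628 bits.

2.6628 bits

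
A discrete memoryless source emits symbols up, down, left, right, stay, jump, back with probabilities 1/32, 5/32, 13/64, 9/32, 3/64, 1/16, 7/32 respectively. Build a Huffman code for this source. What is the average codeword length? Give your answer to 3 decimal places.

2.516 bits/symbol

Repeatedly combine the two least-probable nodes; the expected code length is the sum of the merged weights.
merge 1/32 + 3/64 → 5/64
merge 1/16 + 5/64 → 9/64
merge 9/64 + 5/32 → 19/64
merge 13/64 + 7/32 → 27/64
merge 9/32 + 19/64 → 37/64
merge 27/64 + 37/64 → 1
L = 5/64 + 9/64 + 19/64 + 27/64 + 37/64 + 1 = 161/64 ≈ 2.516 bits/symbol.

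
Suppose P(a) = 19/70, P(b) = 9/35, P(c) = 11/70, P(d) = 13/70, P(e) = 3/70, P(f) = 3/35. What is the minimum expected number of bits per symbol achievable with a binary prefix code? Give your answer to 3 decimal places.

2.414 bits/symbol

Repeatedly combine the two least-probable nodes; the expected code length is the sum of the merged weights.
merge 3/70 + 3/35 → 9/70
merge 9/70 + 11/70 → 2/7
merge 13/70 + 9/35 → 31/70
merge 19/70 + 2/7 → 39/70
merge 31/70 + 39/70 → 1
L = 9/70 + 2/7 + 31/70 + 39/70 + 1 = 169/70 ≈ 2.414 bits/symbol.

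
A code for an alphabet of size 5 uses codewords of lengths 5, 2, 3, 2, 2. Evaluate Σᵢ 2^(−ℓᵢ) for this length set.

0.90625

With common denominator 2^5 = 32: Σ 2^(−ℓᵢ) = 1/32 + 8/32 + 4/32 + 8/32 + 8/32 = 29/32 = 0.90625.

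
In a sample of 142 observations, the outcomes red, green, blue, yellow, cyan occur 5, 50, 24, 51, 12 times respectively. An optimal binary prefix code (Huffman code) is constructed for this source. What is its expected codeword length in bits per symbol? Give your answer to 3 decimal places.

Probabilities are the counts divided by 142.
Repeatedly combine the two least-probable nodes; the expected code length is the sum of the merged weights.
merge 5/142 + 6/71 → 17/142
merge 17/142 + 12/71 → 41/142
merge 41/142 + 25/71 → 91/142
merge 51/142 + 91/142 → 1
L = 17/142 + 41/142 + 91/142 + 1 = 291/142 ≈ 2.049 bits/symbol.

2.049 bits/symbol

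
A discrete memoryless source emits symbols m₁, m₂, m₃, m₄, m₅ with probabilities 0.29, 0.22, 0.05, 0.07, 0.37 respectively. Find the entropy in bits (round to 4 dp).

H = −Σ pᵢ log₂ pᵢ.
−0.29·log₂(0.29) = 0.5179
−0.22·log₂(0.22) = 0.4806
−0.05·log₂(0.05) = 0.2161
−0.07·log₂(0.07) = 0.2686
−0.37·log₂(0.37) = 0.5307
Sum ≈ 2.0139 → 2.0139 bits.

2.0139 bits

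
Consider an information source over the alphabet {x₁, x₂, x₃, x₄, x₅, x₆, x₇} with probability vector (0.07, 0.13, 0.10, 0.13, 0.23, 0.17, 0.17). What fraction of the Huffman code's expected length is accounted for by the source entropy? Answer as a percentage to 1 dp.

Entropy H = −Σ p log₂ p ≈ 2.7229 bits.
Huffman merges: 7/100+1/10→17/100; 13/100+13/100→13/50; 17/100+17/100→17/50; 17/100+23/100→2/5; 13/50+17/50→3/5; 2/5+3/5→1. L = 277/100 ≈ 2.7700.
Efficiency = H/L = 2.7229/2.7700 = 98.3%.

98.3%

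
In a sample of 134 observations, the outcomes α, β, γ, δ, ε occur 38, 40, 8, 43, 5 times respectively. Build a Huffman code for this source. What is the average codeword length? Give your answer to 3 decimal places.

Probabilities are the counts divided by 134.
Repeatedly combine the two least-probable nodes; the expected code length is the sum of the merged weights.
merge 5/134 + 4/67 → 13/134
merge 13/134 + 19/67 → 51/134
merge 20/67 + 43/134 → 83/134
merge 51/134 + 83/134 → 1
L = 13/134 + 51/134 + 83/134 + 1 = 281/134 ≈ 2.097 bits/symbol.

2.097 bits/symbol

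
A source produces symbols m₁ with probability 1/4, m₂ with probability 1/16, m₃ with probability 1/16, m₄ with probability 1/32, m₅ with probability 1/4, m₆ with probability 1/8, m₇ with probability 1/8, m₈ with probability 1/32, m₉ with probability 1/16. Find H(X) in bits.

Each probability is a power of 1/2, so log₂(1/p) is an integer.
H = Σ p·log₂(1/p) = 1/4·2 + 1/16·4 + 1/16·4 + 1/32·5 + 1/4·2 + 1/8·3 + 1/8·3 + 1/32·5 + 1/16·4 = 2.8125 bits.

2.8125 bits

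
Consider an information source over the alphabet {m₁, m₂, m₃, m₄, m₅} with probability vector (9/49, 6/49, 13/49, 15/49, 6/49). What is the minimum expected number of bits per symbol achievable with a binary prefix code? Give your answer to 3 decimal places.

2.245 bits/symbol

Repeatedly combine the two least-probable nodes; the expected code length is the sum of the merged weights.
merge 6/49 + 6/49 → 12/49
merge 9/49 + 12/49 → 3/7
merge 13/49 + 15/49 → 4/7
merge 3/7 + 4/7 → 1
L = 12/49 + 3/7 + 4/7 + 1 = 110/49 ≈ 2.245 bits/symbol.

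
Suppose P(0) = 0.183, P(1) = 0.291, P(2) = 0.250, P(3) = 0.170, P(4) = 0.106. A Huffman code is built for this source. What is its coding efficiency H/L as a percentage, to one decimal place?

98.6%

Entropy H = −Σ p log₂ p ≈ 2.2444 bits.
Huffman merges: 53/500+17/100→69/250; 183/1000+1/4→433/1000; 69/250+291/1000→567/1000; 433/1000+567/1000→1. L = 569/250 ≈ 2.2760.
Efficiency = H/L = 2.2444/2.2760 = 98.6%.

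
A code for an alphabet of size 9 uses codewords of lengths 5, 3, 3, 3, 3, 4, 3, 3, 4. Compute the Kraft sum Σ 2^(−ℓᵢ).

0.90625

With common denominator 2^5 = 32: Σ 2^(−ℓᵢ) = 1/32 + 4/32 + 4/32 + 4/32 + 4/32 + 2/32 + 4/32 + 4/32 + 2/32 = 29/32 = 0.90625.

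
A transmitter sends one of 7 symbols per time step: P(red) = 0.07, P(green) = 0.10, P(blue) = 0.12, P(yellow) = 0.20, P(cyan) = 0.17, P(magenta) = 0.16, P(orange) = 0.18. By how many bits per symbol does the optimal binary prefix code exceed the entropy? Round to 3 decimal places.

Entropy H = −Σ p log₂ p ≈ 2.7351 bits.
Huffman merges: 7/100+1/10→17/100; 3/25+4/25→7/25; 17/100+17/100→17/50; 9/50+1/5→19/50; 7/25+17/50→31/50; 19/50+31/50→1. L = 279/100 ≈ 2.7900.
L − H = 2.7900 − 2.7351 = 0.055 bits.

0.055 bits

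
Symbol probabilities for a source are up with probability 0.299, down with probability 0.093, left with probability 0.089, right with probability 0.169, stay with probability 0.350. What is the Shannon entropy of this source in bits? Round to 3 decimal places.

H = −Σ pᵢ log₂ pᵢ.
−0.299·log₂(0.299) = 0.5208
−0.093·log₂(0.093) = 0.3187
−0.089·log₂(0.089) = 0.3106
−0.169·log₂(0.169) = 0.4335
−0.350·log₂(0.350) = 0.5301
Sum ≈ 2.1137 → 2.114 bits.

2.114 bits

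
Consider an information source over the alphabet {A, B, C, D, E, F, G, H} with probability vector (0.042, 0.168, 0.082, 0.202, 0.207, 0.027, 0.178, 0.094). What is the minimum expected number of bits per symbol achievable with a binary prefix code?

2.811 bits/symbol

Repeatedly combine the two least-probable nodes; the expected code length is the sum of the merged weights.
merge 27/1000 + 21/500 → 69/1000
merge 69/1000 + 41/500 → 151/1000
merge 47/500 + 151/1000 → 49/200
merge 21/125 + 89/500 → 173/500
merge 101/500 + 207/1000 → 409/1000
merge 49/200 + 173/500 → 591/1000
merge 409/1000 + 591/1000 → 1
L = 69/1000 + 151/1000 + 49/200 + 173/500 + 409/1000 + 591/1000 + 1 = 2811/1000 = 2.811 bits/symbol.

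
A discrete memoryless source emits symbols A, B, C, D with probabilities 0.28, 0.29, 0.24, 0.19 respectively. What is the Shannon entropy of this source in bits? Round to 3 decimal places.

H = −Σ pᵢ log₂ pᵢ.
−0.28·log₂(0.28) = 0.5142
−0.29·log₂(0.29) = 0.5179
−0.24·log₂(0.24) = 0.4941
−0.19·log₂(0.19) = 0.4552
Sum ≈ 1.9815 → 1.981 bits.

1.981 bits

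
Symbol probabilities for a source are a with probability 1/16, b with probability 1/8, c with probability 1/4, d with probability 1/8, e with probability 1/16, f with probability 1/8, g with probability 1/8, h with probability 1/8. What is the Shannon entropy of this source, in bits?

2.875 bits

Each probability is a power of 1/2, so log₂(1/p) is an integer.
H = Σ p·log₂(1/p) = 1/16·4 + 1/8·3 + 1/4·2 + 1/8·3 + 1/16·4 + 1/8·3 + 1/8·3 + 1/8·3 = 2.875 bits.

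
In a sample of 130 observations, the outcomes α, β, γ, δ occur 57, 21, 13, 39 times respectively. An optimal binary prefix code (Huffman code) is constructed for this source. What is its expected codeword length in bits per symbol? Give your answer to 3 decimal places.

Probabilities are the counts divided by 130.
Repeatedly combine the two least-probable nodes; the expected code length is the sum of the merged weights.
merge 1/10 + 21/130 → 17/65
merge 17/65 + 3/10 → 73/130
merge 57/130 + 73/130 → 1
L = 17/65 + 73/130 + 1 = 237/130 ≈ 1.823 bits/symbol.

1.823 bits/symbol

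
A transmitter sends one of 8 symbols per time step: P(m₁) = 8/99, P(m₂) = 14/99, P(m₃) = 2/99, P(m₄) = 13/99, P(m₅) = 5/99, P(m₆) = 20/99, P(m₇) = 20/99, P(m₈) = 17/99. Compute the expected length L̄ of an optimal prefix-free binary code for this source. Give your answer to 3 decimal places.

Repeatedly combine the two least-probable nodes; the expected code length is the sum of the merged weights.
merge 2/99 + 5/99 → 7/99
merge 7/99 + 8/99 → 5/33
merge 13/99 + 14/99 → 3/11
merge 5/33 + 17/99 → 32/99
merge 20/99 + 20/99 → 40/99
merge 3/11 + 32/99 → 59/99
merge 40/99 + 59/99 → 1
L = 7/99 + 5/33 + 3/11 + 32/99 + 40/99 + 59/99 + 1 = 31/11 ≈ 2.818 bits/symbol.

2.818 bits/symbol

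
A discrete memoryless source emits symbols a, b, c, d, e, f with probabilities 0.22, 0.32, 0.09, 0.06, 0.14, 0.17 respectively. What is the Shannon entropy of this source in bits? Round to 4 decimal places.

2.3945 bits

H = −Σ pᵢ log₂ pᵢ.
−0.22·log₂(0.22) = 0.4806
−0.32·log₂(0.32) = 0.5260
−0.09·log₂(0.09) = 0.3127
−0.06·log₂(0.06) = 0.2435
−0.14·log₂(0.14) = 0.3971
−0.17·log₂(0.17) = 0.4346
Sum ≈ 2.3945 → 2.3945 bits.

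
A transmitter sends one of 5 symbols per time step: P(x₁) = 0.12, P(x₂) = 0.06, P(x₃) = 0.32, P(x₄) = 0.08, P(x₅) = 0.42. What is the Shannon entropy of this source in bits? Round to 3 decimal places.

1.954 bits

H = −Σ pᵢ log₂ pᵢ.
−0.12·log₂(0.12) = 0.3671
−0.06·log₂(0.06) = 0.2435
−0.32·log₂(0.32) = 0.5260
−0.08·log₂(0.08) = 0.2915
−0.42·log₂(0.42) = 0.5256
Sum ≈ 1.9538 → 1.954 bits.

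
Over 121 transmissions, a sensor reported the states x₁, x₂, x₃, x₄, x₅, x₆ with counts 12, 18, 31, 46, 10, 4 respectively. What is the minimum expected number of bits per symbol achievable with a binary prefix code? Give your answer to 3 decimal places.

2.314 bits/symbol

Probabilities are the counts divided by 121.
Repeatedly combine the two least-probable nodes; the expected code length is the sum of the merged weights.
merge 4/121 + 10/121 → 14/121
merge 12/121 + 14/121 → 26/121
merge 18/121 + 26/121 → 4/11
merge 31/121 + 4/11 → 75/121
merge 46/121 + 75/121 → 1
L = 14/121 + 26/121 + 4/11 + 75/121 + 1 = 280/121 ≈ 2.314 bits/symbol.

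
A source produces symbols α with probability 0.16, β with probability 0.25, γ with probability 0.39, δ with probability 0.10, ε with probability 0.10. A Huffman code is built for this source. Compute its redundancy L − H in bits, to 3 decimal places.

Entropy H = −Σ p log₂ p ≈ 2.1172 bits.
Huffman merges: 1/10+1/10→1/5; 4/25+1/5→9/25; 1/4+9/25→61/100; 39/100+61/100→1. L = 217/100 ≈ 2.1700.
L − H = 2.1700 − 2.1172 = 0.053 bits.

0.053 bits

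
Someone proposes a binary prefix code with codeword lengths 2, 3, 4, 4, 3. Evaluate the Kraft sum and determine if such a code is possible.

0.625; yes

With common denominator 2^4 = 16: Σ 2^(−ℓᵢ) = 4/16 + 2/16 + 1/16 + 1/16 + 2/16 = 10/16 = 0.625.
Kraft's inequality requires Σ ≤ 1; here Σ = 0.625 ≤ 1, so such a prefix code exists.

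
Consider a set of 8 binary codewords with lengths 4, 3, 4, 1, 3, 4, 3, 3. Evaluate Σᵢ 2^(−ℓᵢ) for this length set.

With common denominator 2^4 = 16: Σ 2^(−ℓᵢ) = 1/16 + 2/16 + 1/16 + 8/16 + 2/16 + 1/16 + 2/16 + 2/16 = 19/16 = 1.1875.

1.1875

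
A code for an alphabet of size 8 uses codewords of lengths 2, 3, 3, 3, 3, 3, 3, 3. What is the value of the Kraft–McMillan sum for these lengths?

1.125

With common denominator 2^3 = 8: Σ 2^(−ℓᵢ) = 2/8 + 1/8 + 1/8 + 1/8 + 1/8 + 1/8 + 1/8 + 1/8 = 9/8 = 1.125.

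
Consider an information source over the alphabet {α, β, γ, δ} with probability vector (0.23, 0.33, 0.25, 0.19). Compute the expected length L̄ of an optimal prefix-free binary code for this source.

Repeatedly combine the two least-probable nodes; the expected code length is the sum of the merged weights.
merge 19/100 + 23/100 → 21/50
merge 1/4 + 33/100 → 29/50
merge 21/50 + 29/50 → 1
L = 21/50 + 29/50 + 1 = 2 bits/symbol.

2 bits/symbol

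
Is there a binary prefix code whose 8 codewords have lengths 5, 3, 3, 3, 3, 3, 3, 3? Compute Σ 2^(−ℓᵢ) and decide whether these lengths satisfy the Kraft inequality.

0.90625; yes

With common denominator 2^5 = 32: Σ 2^(−ℓᵢ) = 1/32 + 4/32 + 4/32 + 4/32 + 4/32 + 4/32 + 4/32 + 4/32 = 29/32 = 0.90625.
Kraft's inequality requires Σ ≤ 1; here Σ = 0.90625 ≤ 1, so such a prefix code exists.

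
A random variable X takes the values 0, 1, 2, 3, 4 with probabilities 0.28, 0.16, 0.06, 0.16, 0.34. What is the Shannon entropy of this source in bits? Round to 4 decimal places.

H = −Σ pᵢ log₂ pᵢ.
−0.28·log₂(0.28) = 0.5142
−0.16·log₂(0.16) = 0.4230
−0.06·log₂(0.06) = 0.2435
−0.16·log₂(0.16) = 0.4230
−0.34·log₂(0.34) = 0.5292
Sum ≈ 2.1330 → 2.1330 bits.

2.1330 bits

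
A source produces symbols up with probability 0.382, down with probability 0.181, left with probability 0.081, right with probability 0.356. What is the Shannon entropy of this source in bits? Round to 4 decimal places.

1.8008 bits

H = −Σ pᵢ log₂ pᵢ.
−0.382·log₂(0.382) = 0.5304
−0.181·log₂(0.181) = 0.4463
−0.081·log₂(0.081) = 0.2937
−0.356·log₂(0.356) = 0.5305
Sum ≈ 1.8008 → 1.8008 bits.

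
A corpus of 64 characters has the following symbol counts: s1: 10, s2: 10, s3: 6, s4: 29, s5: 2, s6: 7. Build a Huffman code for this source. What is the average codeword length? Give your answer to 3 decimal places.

2.219 bits/symbol

Probabilities are the counts divided by 64.
Repeatedly combine the two least-probable nodes; the expected code length is the sum of the merged weights.
merge 1/32 + 3/32 → 1/8
merge 7/64 + 1/8 → 15/64
merge 5/32 + 5/32 → 5/16
merge 15/64 + 5/16 → 35/64
merge 29/64 + 35/64 → 1
L = 1/8 + 15/64 + 5/16 + 35/64 + 1 = 71/32 ≈ 2.219 bits/symbol.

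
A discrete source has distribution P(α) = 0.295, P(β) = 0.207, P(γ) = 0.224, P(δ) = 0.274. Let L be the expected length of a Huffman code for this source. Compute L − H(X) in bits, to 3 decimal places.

Entropy H = −Σ p log₂ p ≈ 1.9852 bits.
Huffman merges: 207/1000+28/125→431/1000; 137/500+59/200→569/1000; 431/1000+569/1000→1. L = 2 ≈ 2.0000.
L − H = 2.0000 − 1.9852 = 0.015 bits.

0.015 bits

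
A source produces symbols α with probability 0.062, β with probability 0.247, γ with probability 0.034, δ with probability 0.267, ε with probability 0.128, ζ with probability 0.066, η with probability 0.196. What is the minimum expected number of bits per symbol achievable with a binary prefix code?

2.548 bits/symbol

Repeatedly combine the two least-probable nodes; the expected code length is the sum of the merged weights.
merge 17/500 + 31/500 → 12/125
merge 33/500 + 12/125 → 81/500
merge 16/125 + 81/500 → 29/100
merge 49/250 + 247/1000 → 443/1000
merge 267/1000 + 29/100 → 557/1000
merge 443/1000 + 557/1000 → 1
L = 12/125 + 81/500 + 29/100 + 443/1000 + 557/1000 + 1 = 637/250 = 2.548 bits/symbol.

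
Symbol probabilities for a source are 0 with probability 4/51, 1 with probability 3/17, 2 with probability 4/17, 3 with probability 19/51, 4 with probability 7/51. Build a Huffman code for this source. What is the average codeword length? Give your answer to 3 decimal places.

2.216 bits/symbol

Repeatedly combine the two least-probable nodes; the expected code length is the sum of the merged weights.
merge 4/51 + 7/51 → 11/51
merge 3/17 + 11/51 → 20/51
merge 4/17 + 19/51 → 31/51
merge 20/51 + 31/51 → 1
L = 11/51 + 20/51 + 31/51 + 1 = 113/51 ≈ 2.216 bits/symbol.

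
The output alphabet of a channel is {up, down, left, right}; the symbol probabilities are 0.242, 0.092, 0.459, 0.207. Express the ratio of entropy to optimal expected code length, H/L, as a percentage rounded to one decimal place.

97.7%

Entropy H = −Σ p log₂ p ≈ 1.7981 bits.
Huffman merges: 23/250+207/1000→299/1000; 121/500+299/1000→541/1000; 459/1000+541/1000→1. L = 46/25 ≈ 1.8400.
Efficiency = H/L = 1.7981/1.8400 = 97.7%.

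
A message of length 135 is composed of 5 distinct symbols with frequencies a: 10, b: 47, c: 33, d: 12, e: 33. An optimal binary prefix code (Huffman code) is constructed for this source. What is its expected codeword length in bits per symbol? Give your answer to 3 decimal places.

Probabilities are the counts divided by 135.
Repeatedly combine the two least-probable nodes; the expected code length is the sum of the merged weights.
merge 2/27 + 4/45 → 22/135
merge 22/135 + 11/45 → 11/27
merge 11/45 + 47/135 → 16/27
merge 11/27 + 16/27 → 1
L = 22/135 + 11/27 + 16/27 + 1 = 292/135 ≈ 2.163 bits/symbol.

2.163 bits/symbol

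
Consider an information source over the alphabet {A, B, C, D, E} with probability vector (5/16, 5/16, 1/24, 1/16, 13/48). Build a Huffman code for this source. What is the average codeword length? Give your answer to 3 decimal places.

Repeatedly combine the two least-probable nodes; the expected code length is the sum of the merged weights.
merge 1/24 + 1/16 → 5/48
merge 5/48 + 13/48 → 3/8
merge 5/16 + 5/16 → 5/8
merge 3/8 + 5/8 → 1
L = 5/48 + 3/8 + 5/8 + 1 = 101/48 ≈ 2.104 bits/symbol.

2.104 bits/symbol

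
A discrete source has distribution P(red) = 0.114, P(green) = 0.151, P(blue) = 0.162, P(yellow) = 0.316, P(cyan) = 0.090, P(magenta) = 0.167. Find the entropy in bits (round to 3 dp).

H = −Σ pᵢ log₂ pᵢ.
−0.114·log₂(0.114) = 0.3571
−0.151·log₂(0.151) = 0.4118
−0.162·log₂(0.162) = 0.4254
−0.316·log₂(0.316) = 0.5252
−0.090·log₂(0.090) = 0.3127
−0.167·log₂(0.167) = 0.4312
Sum ≈ 2.4634 → 2.463 bits.

2.463 bits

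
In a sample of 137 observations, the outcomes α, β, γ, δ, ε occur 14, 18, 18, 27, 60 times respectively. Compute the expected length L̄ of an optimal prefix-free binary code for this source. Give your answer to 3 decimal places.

2.124 bits/symbol

Probabilities are the counts divided by 137.
Repeatedly combine the two least-probable nodes; the expected code length is the sum of the merged weights.
merge 14/137 + 18/137 → 32/137
merge 18/137 + 27/137 → 45/137
merge 32/137 + 45/137 → 77/137
merge 60/137 + 77/137 → 1
L = 32/137 + 45/137 + 77/137 + 1 = 291/137 ≈ 2.124 bits/symbol.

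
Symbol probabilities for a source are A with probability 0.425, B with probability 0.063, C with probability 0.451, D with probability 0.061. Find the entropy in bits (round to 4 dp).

H = −Σ pᵢ log₂ pᵢ.
−0.425·log₂(0.425) = 0.5246
−0.063·log₂(0.063) = 0.2513
−0.451·log₂(0.451) = 0.5181
−0.061·log₂(0.061) = 0.2461
Sum ≈ 1.5402 → 1.5402 bits.

1.5402 bits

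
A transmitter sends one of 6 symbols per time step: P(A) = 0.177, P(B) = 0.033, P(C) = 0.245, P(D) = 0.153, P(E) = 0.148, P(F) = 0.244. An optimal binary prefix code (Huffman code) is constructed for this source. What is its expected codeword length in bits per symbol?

Repeatedly combine the two least-probable nodes; the expected code length is the sum of the merged weights.
merge 33/1000 + 37/250 → 181/1000
merge 153/1000 + 177/1000 → 33/100
merge 181/1000 + 61/250 → 17/40
merge 49/200 + 33/100 → 23/40
merge 17/40 + 23/40 → 1
L = 181/1000 + 33/100 + 17/40 + 23/40 + 1 = 2511/1000 = 2.511 bits/symbol.

2.511 bits/symbol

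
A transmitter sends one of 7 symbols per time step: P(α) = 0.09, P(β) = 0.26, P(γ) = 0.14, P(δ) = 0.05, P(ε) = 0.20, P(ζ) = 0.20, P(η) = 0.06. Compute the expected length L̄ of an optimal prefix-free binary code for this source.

Repeatedly combine the two least-probable nodes; the expected code length is the sum of the merged weights.
merge 1/20 + 3/50 → 11/100
merge 9/100 + 11/100 → 1/5
merge 7/50 + 1/5 → 17/50
merge 1/5 + 1/5 → 2/5
merge 13/50 + 17/50 → 3/5
merge 2/5 + 3/5 → 1
L = 11/100 + 1/5 + 17/50 + 2/5 + 3/5 + 1 = 53/20 = 2.65 bits/symbol.

2.65 bits/symbol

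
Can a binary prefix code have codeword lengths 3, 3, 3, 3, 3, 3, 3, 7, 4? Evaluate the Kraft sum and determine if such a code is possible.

With common denominator 2^7 = 128: Σ 2^(−ℓᵢ) = 16/128 + 16/128 + 16/128 + 16/128 + 16/128 + 16/128 + 16/128 + 1/128 + 8/128 = 121/128 = 0.9453125.
Kraft's inequality requires Σ ≤ 1; here Σ = 0.9453125 ≤ 1, so such a prefix code exists.

0.9453125; yes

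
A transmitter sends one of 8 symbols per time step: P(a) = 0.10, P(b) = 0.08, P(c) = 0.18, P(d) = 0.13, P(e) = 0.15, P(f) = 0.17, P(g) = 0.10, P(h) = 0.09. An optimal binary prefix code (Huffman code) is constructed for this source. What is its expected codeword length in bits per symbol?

2.99 bits/symbol

Repeatedly combine the two least-probable nodes; the expected code length is the sum of the merged weights.
merge 2/25 + 9/100 → 17/100
merge 1/10 + 1/10 → 1/5
merge 13/100 + 3/20 → 7/25
merge 17/100 + 17/100 → 17/50
merge 9/50 + 1/5 → 19/50
merge 7/25 + 17/50 → 31/50
merge 19/50 + 31/50 → 1
L = 17/100 + 1/5 + 7/25 + 17/50 + 19/50 + 31/50 + 1 = 299/100 = 2.99 bits/symbol.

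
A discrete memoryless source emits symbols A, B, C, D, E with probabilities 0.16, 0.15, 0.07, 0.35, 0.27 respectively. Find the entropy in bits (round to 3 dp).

H = −Σ pᵢ log₂ pᵢ.
−0.16·log₂(0.16) = 0.4230
−0.15·log₂(0.15) = 0.4105
−0.07·log₂(0.07) = 0.2686
−0.35·log₂(0.35) = 0.5301
−0.27·log₂(0.27) = 0.5100
Sum ≈ 2.1422 → 2.142 bits.

2.142 bits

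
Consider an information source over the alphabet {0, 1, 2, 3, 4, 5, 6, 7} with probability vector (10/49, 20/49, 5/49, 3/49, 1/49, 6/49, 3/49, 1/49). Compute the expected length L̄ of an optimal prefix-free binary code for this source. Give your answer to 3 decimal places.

2.490 bits/symbol

Repeatedly combine the two least-probable nodes; the expected code length is the sum of the merged weights.
merge 1/49 + 1/49 → 2/49
merge 2/49 + 3/49 → 5/49
merge 3/49 + 5/49 → 8/49
merge 5/49 + 6/49 → 11/49
merge 8/49 + 10/49 → 18/49
merge 11/49 + 18/49 → 29/49
merge 20/49 + 29/49 → 1
L = 2/49 + 5/49 + 8/49 + 11/49 + 18/49 + 29/49 + 1 = 122/49 ≈ 2.490 bits/symbol.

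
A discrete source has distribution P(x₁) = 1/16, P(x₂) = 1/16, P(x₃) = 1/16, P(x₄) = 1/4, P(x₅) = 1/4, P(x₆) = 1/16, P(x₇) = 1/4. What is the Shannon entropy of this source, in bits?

Each probability is a power of 1/2, so log₂(1/p) is an integer.
H = Σ p·log₂(1/p) = 1/16·4 + 1/16·4 + 1/16·4 + 1/4·2 + 1/4·2 + 1/16·4 + 1/4·2 = 2.5 bits.

2.5 bits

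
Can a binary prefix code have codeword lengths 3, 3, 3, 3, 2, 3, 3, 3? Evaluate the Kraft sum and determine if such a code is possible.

With common denominator 2^3 = 8: Σ 2^(−ℓᵢ) = 1/8 + 1/8 + 1/8 + 1/8 + 2/8 + 1/8 + 1/8 + 1/8 = 9/8 = 1.125.
Kraft's inequality requires Σ ≤ 1; here Σ = 1.125 > 1, so no such prefix code exists.

1.125; no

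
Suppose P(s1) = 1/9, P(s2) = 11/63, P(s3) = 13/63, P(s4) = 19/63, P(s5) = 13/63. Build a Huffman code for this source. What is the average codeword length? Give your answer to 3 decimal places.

Repeatedly combine the two least-probable nodes; the expected code length is the sum of the merged weights.
merge 1/9 + 11/63 → 2/7
merge 13/63 + 13/63 → 26/63
merge 2/7 + 19/63 → 37/63
merge 26/63 + 37/63 → 1
L = 2/7 + 26/63 + 37/63 + 1 = 16/7 ≈ 2.286 bits/symbol.

2.286 bits/symbol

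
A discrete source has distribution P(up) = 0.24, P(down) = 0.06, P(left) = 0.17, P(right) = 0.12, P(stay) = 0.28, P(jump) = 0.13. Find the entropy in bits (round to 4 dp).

H = −Σ pᵢ log₂ pᵢ.
−0.24·log₂(0.24) = 0.4941
−0.06·log₂(0.06) = 0.2435
−0.17·log₂(0.17) = 0.4346
−0.12·log₂(0.12) = 0.3671
−0.28·log₂(0.28) = 0.5142
−0.13·log₂(0.13) = 0.3826
Sum ≈ 2.4362 → 2.4362 bits.

2.4362 bits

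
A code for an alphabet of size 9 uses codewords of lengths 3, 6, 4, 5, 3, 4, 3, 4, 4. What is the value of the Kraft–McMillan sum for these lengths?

With common denominator 2^6 = 64: Σ 2^(−ℓᵢ) = 8/64 + 1/64 + 4/64 + 2/64 + 8/64 + 4/64 + 8/64 + 4/64 + 4/64 = 43/64 = 0.671875.

0.671875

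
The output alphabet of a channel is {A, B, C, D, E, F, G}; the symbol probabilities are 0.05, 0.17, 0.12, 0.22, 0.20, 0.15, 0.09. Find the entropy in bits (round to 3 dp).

2.686 bits

H = −Σ pᵢ log₂ pᵢ.
−0.05·log₂(0.05) = 0.2161
−0.17·log₂(0.17) = 0.4346
−0.12·log₂(0.12) = 0.3671
−0.22·log₂(0.22) = 0.4806
−0.20·log₂(0.20) = 0.4644
−0.15·log₂(0.15) = 0.4105
−0.09·log₂(0.09) = 0.3127
Sum ≈ 2.6859 → 2.686 bits.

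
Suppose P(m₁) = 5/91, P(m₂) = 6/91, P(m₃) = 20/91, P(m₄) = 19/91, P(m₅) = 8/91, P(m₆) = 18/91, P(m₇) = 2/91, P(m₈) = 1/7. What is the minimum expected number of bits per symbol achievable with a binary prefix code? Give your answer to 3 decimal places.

Repeatedly combine the two least-probable nodes; the expected code length is the sum of the merged weights.
merge 2/91 + 5/91 → 1/13
merge 6/91 + 1/13 → 1/7
merge 8/91 + 1/7 → 3/13
merge 1/7 + 18/91 → 31/91
merge 19/91 + 20/91 → 3/7
merge 3/13 + 31/91 → 4/7
merge 3/7 + 4/7 → 1
L = 1/13 + 1/7 + 3/13 + 31/91 + 3/7 + 4/7 + 1 = 254/91 ≈ 2.791 bits/symbol.

2.791 bits/symbol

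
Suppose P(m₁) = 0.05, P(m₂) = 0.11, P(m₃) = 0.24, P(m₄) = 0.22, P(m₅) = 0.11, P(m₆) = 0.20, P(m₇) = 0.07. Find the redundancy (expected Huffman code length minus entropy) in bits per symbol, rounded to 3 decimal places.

Entropy H = −Σ p log₂ p ≈ 2.6243 bits.
Huffman merges: 1/20+7/100→3/25; 11/100+11/100→11/50; 3/25+1/5→8/25; 11/50+11/50→11/25; 6/25+8/25→14/25; 11/25+14/25→1. L = 133/50 ≈ 2.6600.
L − H = 2.6600 − 2.6243 = 0.036 bits.

0.036 bits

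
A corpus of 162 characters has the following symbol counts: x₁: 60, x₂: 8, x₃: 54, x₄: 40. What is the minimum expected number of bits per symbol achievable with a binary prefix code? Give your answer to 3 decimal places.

1.926 bits/symbol

Probabilities are the counts divided by 162.
Repeatedly combine the two least-probable nodes; the expected code length is the sum of the merged weights.
merge 4/81 + 20/81 → 8/27
merge 8/27 + 1/3 → 17/27
merge 10/27 + 17/27 → 1
L = 8/27 + 17/27 + 1 = 52/27 ≈ 1.926 bits/symbol.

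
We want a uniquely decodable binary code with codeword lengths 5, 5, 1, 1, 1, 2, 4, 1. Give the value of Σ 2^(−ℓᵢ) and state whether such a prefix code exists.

2.375; no

With common denominator 2^5 = 32: Σ 2^(−ℓᵢ) = 1/32 + 1/32 + 16/32 + 16/32 + 16/32 + 8/32 + 2/32 + 16/32 = 76/32 = 2.375.
Kraft's inequality requires Σ ≤ 1; here Σ = 2.375 > 1, so no such prefix code exists.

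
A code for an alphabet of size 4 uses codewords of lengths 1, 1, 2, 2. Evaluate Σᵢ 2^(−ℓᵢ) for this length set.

With common denominator 2^2 = 4: Σ 2^(−ℓᵢ) = 2/4 + 2/4 + 1/4 + 1/4 = 6/4 = 1.5.

1.5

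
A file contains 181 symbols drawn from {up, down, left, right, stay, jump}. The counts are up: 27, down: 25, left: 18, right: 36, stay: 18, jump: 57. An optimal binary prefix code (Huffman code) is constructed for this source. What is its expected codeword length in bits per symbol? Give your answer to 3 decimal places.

2.486 bits/symbol

Probabilities are the counts divided by 181.
Repeatedly combine the two least-probable nodes; the expected code length is the sum of the merged weights.
merge 18/181 + 18/181 → 36/181
merge 25/181 + 27/181 → 52/181
merge 36/181 + 36/181 → 72/181
merge 52/181 + 57/181 → 109/181
merge 72/181 + 109/181 → 1
L = 36/181 + 52/181 + 72/181 + 109/181 + 1 = 450/181 ≈ 2.486 bits/symbol.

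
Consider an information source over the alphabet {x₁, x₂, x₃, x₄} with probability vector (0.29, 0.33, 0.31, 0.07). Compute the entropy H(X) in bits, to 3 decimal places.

1.838 bits

H = −Σ pᵢ log₂ pᵢ.
−0.29·log₂(0.29) = 0.5179
−0.33·log₂(0.33) = 0.5278
−0.31·log₂(0.31) = 0.5238
−0.07·log₂(0.07) = 0.2686
Sum ≈ 1.8381 → 1.838 bits.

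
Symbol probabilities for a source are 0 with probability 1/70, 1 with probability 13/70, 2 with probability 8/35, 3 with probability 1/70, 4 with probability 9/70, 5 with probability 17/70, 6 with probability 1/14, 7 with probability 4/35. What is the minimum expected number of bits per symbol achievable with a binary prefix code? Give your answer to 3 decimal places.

2.657 bits/symbol

Repeatedly combine the two least-probable nodes; the expected code length is the sum of the merged weights.
merge 1/70 + 1/70 → 1/35
merge 1/35 + 1/14 → 1/10
merge 1/10 + 4/35 → 3/14
merge 9/70 + 13/70 → 11/35
merge 3/14 + 8/35 → 31/70
merge 17/70 + 11/35 → 39/70
merge 31/70 + 39/70 → 1
L = 1/35 + 1/10 + 3/14 + 11/35 + 31/70 + 39/70 + 1 = 93/35 ≈ 2.657 bits/symbol.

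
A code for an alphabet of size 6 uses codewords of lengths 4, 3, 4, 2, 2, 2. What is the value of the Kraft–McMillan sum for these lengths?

1

With common denominator 2^4 = 16: Σ 2^(−ℓᵢ) = 1/16 + 2/16 + 1/16 + 4/16 + 4/16 + 4/16 = 16/16 = 1.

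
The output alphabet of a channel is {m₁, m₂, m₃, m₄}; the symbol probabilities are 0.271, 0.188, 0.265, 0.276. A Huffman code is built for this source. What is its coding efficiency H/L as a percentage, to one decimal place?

Entropy H = −Σ p log₂ p ≈ 1.9841 bits.
Huffman merges: 47/250+53/200→453/1000; 271/1000+69/250→547/1000; 453/1000+547/1000→1. L = 2 ≈ 2.0000.
Efficiency = H/L = 1.9841/2.0000 = 99.2%.

99.2%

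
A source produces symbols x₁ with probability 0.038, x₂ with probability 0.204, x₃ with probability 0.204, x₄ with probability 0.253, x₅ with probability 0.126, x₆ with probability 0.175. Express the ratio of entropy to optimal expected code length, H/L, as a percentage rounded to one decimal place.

Entropy H = −Σ p log₂ p ≈ 2.4332 bits.
Huffman merges: 19/500+63/500→41/250; 41/250+7/40→339/1000; 51/250+51/250→51/125; 253/1000+339/1000→74/125; 51/125+74/125→1. L = 2503/1000 ≈ 2.5030.
Efficiency = H/L = 2.4332/2.5030 = 97.2%.

97.2%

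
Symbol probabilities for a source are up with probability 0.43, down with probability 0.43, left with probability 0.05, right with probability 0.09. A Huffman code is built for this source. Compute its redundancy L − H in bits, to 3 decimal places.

0.134 bits

Entropy H = −Σ p log₂ p ≈ 1.5759 bits.
Huffman merges: 1/20+9/100→7/50; 7/50+43/100→57/100; 43/100+57/100→1. L = 171/100 ≈ 1.7100.
L − H = 1.7100 − 1.5759 = 0.134 bits.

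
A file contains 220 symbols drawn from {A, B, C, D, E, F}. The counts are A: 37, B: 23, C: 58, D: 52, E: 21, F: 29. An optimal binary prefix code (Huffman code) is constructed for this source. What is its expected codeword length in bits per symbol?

Probabilities are the counts divided by 220.
Repeatedly combine the two least-probable nodes; the expected code length is the sum of the merged weights.
merge 21/220 + 23/220 → 1/5
merge 29/220 + 37/220 → 3/10
merge 1/5 + 13/55 → 24/55
merge 29/110 + 3/10 → 31/55
merge 24/55 + 31/55 → 1
L = 1/5 + 3/10 + 24/55 + 31/55 + 1 = 5/2 = 2.5 bits/symbol.

2.5 bits/symbol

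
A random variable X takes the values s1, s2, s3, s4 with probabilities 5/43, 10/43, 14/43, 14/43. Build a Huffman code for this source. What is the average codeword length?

2 bits/symbol

Repeatedly combine the two least-probable nodes; the expected code length is the sum of the merged weights.
merge 5/43 + 10/43 → 15/43
merge 14/43 + 14/43 → 28/43
merge 15/43 + 28/43 → 1
L = 15/43 + 28/43 + 1 = 2 bits/symbol.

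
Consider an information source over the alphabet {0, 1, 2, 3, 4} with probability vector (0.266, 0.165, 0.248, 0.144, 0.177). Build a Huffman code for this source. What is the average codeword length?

Repeatedly combine the two least-probable nodes; the expected code length is the sum of the merged weights.
merge 18/125 + 33/200 → 309/1000
merge 177/1000 + 31/125 → 17/40
merge 133/500 + 309/1000 → 23/40
merge 17/40 + 23/40 → 1
L = 309/1000 + 17/40 + 23/40 + 1 = 2309/1000 = 2.309 bits/symbol.

2.309 bits/symbol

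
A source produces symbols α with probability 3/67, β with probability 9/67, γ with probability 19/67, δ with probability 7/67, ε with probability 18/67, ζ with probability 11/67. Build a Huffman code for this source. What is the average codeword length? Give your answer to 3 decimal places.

2.433 bits/symbol

Repeatedly combine the two least-probable nodes; the expected code length is the sum of the merged weights.
merge 3/67 + 7/67 → 10/67
merge 9/67 + 10/67 → 19/67
merge 11/67 + 18/67 → 29/67
merge 19/67 + 19/67 → 38/67
merge 29/67 + 38/67 → 1
L = 10/67 + 19/67 + 29/67 + 38/67 + 1 = 163/67 ≈ 2.433 bits/symbol.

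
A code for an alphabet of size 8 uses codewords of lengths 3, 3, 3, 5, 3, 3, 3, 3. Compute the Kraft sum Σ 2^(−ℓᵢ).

With common denominator 2^5 = 32: Σ 2^(−ℓᵢ) = 4/32 + 4/32 + 4/32 + 1/32 + 4/32 + 4/32 + 4/32 + 4/32 = 29/32 = 0.90625.

0.90625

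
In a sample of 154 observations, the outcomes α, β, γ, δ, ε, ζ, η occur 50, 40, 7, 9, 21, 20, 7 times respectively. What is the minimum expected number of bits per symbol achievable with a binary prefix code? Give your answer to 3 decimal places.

2.506 bits/symbol

Probabilities are the counts divided by 154.
Repeatedly combine the two least-probable nodes; the expected code length is the sum of the merged weights.
merge 1/22 + 1/22 → 1/11
merge 9/154 + 1/11 → 23/154
merge 10/77 + 3/22 → 41/154
merge 23/154 + 20/77 → 9/22
merge 41/154 + 25/77 → 13/22
merge 9/22 + 13/22 → 1
L = 1/11 + 23/154 + 41/154 + 9/22 + 13/22 + 1 = 193/77 ≈ 2.506 bits/symbol.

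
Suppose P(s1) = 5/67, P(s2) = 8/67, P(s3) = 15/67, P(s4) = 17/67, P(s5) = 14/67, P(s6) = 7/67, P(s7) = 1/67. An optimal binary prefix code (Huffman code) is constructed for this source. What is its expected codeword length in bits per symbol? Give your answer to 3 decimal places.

2.597 bits/symbol

Repeatedly combine the two least-probable nodes; the expected code length is the sum of the merged weights.
merge 1/67 + 5/67 → 6/67
merge 6/67 + 7/67 → 13/67
merge 8/67 + 13/67 → 21/67
merge 14/67 + 15/67 → 29/67
merge 17/67 + 21/67 → 38/67
merge 29/67 + 38/67 → 1
L = 6/67 + 13/67 + 21/67 + 29/67 + 38/67 + 1 = 174/67 ≈ 2.597 bits/symbol.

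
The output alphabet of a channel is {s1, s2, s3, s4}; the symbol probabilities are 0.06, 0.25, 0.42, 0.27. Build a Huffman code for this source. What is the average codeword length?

1.89 bits/symbol

Repeatedly combine the two least-probable nodes; the expected code length is the sum of the merged weights.
merge 3/50 + 1/4 → 31/100
merge 27/100 + 31/100 → 29/50
merge 21/50 + 29/50 → 1
L = 31/100 + 29/50 + 1 = 189/100 = 1.89 bits/symbol.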